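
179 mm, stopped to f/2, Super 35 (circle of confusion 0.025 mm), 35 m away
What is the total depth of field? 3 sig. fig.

3.81 m

Hyperfocal distance H = f²/(N·c) + f = 179²/(2 × 0.025) + 179 = 32041/0.05 + 179 ≈ 640999.0 mm ≈ 641.0 m.
Near limit Dn = s·(H − f)/(H + s − 2f) = 35000 × (640999.0 − 179) / (640999.0 + 35000 − 2 × 179) = 35000 × 640820.0 / 675641.0 ≈ 33196.2 mm.
Far limit Df = s·(H − f)/(H − s) = 35000 × (640999.0 − 179) / (640999.0 − 35000) = 35000 × 640820.0 / 605999.0 ≈ 37011.1 mm.
Depth of field = Df − Dn = 37011.1 − 33196.2 ≈ 3814.9 mm ≈ 3.81 m.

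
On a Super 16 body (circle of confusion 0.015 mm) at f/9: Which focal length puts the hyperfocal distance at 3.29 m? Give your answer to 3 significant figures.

21.0 mm

From H = f²/(N·c) + f, with f ≪ H: f ≈ √(H·N·c) = √(3290 × 9 × 0.015) = √444.15 ≈ 21.07 mm.
Exact: f² + N·c·f − N·c·H = 0 ⇒ f = (−N·c + √((N·c)² + 4·N·c·H))/2 = (−0.135 + √1776.6)/2 ≈ 21.007 mm ≈ 21.0 mm.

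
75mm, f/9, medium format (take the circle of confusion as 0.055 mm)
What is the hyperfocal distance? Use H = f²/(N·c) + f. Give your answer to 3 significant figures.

11.4 m

Hyperfocal distance H = f²/(N·c) + f = 75²/(9 × 0.055) + 75 = 5625/0.495 + 75 ≈ 11438.6 mm ≈ 11.4 m.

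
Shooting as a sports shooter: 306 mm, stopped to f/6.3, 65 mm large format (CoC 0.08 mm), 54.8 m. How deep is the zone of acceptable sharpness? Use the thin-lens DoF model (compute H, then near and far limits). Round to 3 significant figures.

Hyperfocal distance H = f²/(N·c) + f = 306²/(6.3 × 0.08) + 306 = 93636/0.504 + 306 ≈ 186091.7 mm ≈ 186.1 m.
Near limit Dn = s·(H − f)/(H + s − 2f) = 54800 × (186091.7 − 306) / (186091.7 + 54800 − 2 × 306) = 54800 × 185785.7 / 240279.7 ≈ 42372 mm.
Far limit Df = s·(H − f)/(H − s) = 54800 × (186091.7 − 306) / (186091.7 − 54800) = 54800 × 185785.7 / 131291.7 ≈ 77545 mm.
Depth of field = Df − Dn = 77545 − 42372 ≈ 35173 mm ≈ 35.2 m.

35.2 m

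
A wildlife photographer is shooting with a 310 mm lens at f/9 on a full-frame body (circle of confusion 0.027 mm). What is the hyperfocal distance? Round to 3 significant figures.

Hyperfocal distance H = f²/(N·c) + f = 310²/(9 × 0.027) + 310 = 96100/0.243 + 310 ≈ 395783.3 mm ≈ 396 m.

396 m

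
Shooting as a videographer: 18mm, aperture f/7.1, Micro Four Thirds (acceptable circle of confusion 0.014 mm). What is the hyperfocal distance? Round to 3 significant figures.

3.28 m

Hyperfocal distance H = f²/(N·c) + f = 18²/(7.1 × 0.014) + 18 = 324/0.0994 + 18 ≈ 3277.6 mm ≈ 3.28 m.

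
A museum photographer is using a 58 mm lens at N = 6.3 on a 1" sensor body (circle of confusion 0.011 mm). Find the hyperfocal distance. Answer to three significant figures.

Hyperfocal distance H = f²/(N·c) + f = 58²/(6.3 × 0.011) + 58 = 3364/0.0693 + 58 ≈ 48600.6 mm ≈ 48.6 m.

48.6 m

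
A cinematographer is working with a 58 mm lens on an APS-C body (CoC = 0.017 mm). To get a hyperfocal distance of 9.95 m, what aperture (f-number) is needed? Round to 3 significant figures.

f/20

Rearrange H = f²/(N·c) + f for N: N = f² / ((H − f)·c).
N = 58² / ((9950 − 58) × 0.017) = 3364 / 168.2 ≈ 20.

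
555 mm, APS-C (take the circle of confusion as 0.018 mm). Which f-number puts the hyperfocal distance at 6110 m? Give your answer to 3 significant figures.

Rearrange H = f²/(N·c) + f for N: N = f² / ((H − f)·c).
N = 555² / ((6110000 − 555) × 0.018) = 308025 / 109970 ≈ 2.80.

f/2.80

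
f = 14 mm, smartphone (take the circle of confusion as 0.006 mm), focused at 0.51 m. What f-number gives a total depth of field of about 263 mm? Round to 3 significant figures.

f/16

Write h = H − f = f²/(N·c). The thin-lens limits are Dn = s·h/(h + (s−f)) and Df = s·h/(h − (s−f)), so DoF = Df − Dn = 2·s·(s−f)·h / (h² − (s−f)²).
That is a quadratic in h: DoF·h² − 2·s·(s−f)·h − DoF·(s−f)² = 0 ⇒ h = (s−f)·(s + √(s² + DoF²)) / DoF = 496 × (510 + √(510² + 263²)) / 263 = 496 × (510 + 573.820) / 263 ≈ 2044.0 mm.
Then N = f²/(c·h) = 14² / (0.006 × 2044.0) = 196 / 12.264 ≈ 16.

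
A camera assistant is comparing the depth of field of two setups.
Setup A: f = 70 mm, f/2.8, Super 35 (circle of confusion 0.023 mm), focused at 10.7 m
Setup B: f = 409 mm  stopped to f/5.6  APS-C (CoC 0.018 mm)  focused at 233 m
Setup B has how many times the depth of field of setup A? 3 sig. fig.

Setup A: H = 70²/(2.8×0.023) + 70 ≈ 76157.0 mm; DoF = Df − Dn = 12437.6 − 9388.4 ≈ 3049.2 mm.
Setup B: H = 409²/(5.6×0.018) + 409 ≈ 1659942.7 mm; DoF = Df − Dn = 270979 − 204358 ≈ 66621 mm.
Ratio = 66621 / 3049.2 ≈ 21.8.

21.8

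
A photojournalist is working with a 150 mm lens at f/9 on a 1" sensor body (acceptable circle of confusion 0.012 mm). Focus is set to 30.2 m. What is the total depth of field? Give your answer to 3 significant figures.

Hyperfocal distance H = f²/(N·c) + f = 150²/(9 × 0.012) + 150 = 22500/0.108 + 150 ≈ 208483.3 mm ≈ 208.5 m.
Near limit Dn = s·(H − f)/(H + s − 2f) = 30200 × (208483.3 − 150) / (208483.3 + 30200 − 2 × 150) = 30200 × 208333.3 / 238383.3 ≈ 26393.1 mm.
Far limit Df = s·(H − f)/(H − s) = 30200 × (208483.3 − 150) / (208483.3 − 30200) = 30200 × 208333.3 / 178283.3 ≈ 35290.3 mm.
Depth of field = Df − Dn = 35290.3 − 26393.1 ≈ 8897.2 mm ≈ 8.90 m.

8.90 m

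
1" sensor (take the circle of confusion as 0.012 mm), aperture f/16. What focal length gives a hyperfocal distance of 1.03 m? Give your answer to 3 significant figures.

14.0 mm

From H = f²/(N·c) + f, with f ≪ H: f ≈ √(H·N·c) = √(1030 × 16 × 0.012) = √197.76 ≈ 14.06 mm.
Exact: f² + N·c·f − N·c·H = 0 ⇒ f = (−N·c + √((N·c)² + 4·N·c·H))/2 = (−0.192 + √791.08)/2 ≈ 13.967 mm ≈ 14.0 mm.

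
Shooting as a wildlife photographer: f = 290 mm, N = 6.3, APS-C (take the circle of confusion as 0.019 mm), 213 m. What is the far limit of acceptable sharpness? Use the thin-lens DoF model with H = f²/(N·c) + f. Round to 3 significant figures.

Hyperfocal distance H = f²/(N·c) + f = 290²/(6.3 × 0.019) + 290 = 84100/0.1197 + 290 ≈ 702879.8 mm ≈ 702.9 m.
Far limit Df = s·(H − f)/(H − s) = 213000 × (702879.8 − 290) / (702879.8 − 213000) = 213000 × 702589.8 / 489879.8 ≈ 305486 mm ≈ 305 m.

305 m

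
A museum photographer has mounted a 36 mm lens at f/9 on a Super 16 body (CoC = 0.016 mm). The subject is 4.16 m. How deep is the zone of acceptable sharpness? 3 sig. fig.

Hyperfocal distance H = f²/(N·c) + f = 36²/(9 × 0.016) + 36 = 1296/0.144 + 36 ≈ 9036.0 mm ≈ 9.036 m.
Near limit Dn = s·(H − f)/(H + s − 2f) = 4160 × (9036.0 − 36) / (9036.0 + 4160 − 2 × 36) = 4160 × 9000.0 / 13124.0 ≈ 2852.8 mm.
Far limit Df = s·(H − f)/(H − s) = 4160 × (9036.0 − 36) / (9036.0 − 4160) = 4160 × 9000.0 / 4876.0 ≈ 7678.4 mm.
Depth of field = Df − Dn = 7678.4 − 2852.8 ≈ 4825.6 mm ≈ 4.83 m.

4.83 m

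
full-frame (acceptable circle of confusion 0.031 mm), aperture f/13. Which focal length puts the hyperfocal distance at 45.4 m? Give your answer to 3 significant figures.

From H = f²/(N·c) + f, with f ≪ H: f ≈ √(H·N·c) = √(45400 × 13 × 0.031) = √18296 ≈ 135.3 mm.
The +f correction barely moves this — solving exactly, f² + N·c·f − N·c·H = 0 ⇒ f = (−N·c + √((N·c)² + 4·N·c·H))/2 = (−0.403 + √73185)/2 ≈ 135.06 mm, so f ≈ 135 mm.

135 mm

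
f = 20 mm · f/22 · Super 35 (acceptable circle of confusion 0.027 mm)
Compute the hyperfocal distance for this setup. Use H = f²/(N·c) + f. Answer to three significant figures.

0.693 m

Hyperfocal distance H = f²/(N·c) + f = 20²/(22 × 0.027) + 20 = 400/0.594 + 20 ≈ 693.4 mm ≈ 0.693 m.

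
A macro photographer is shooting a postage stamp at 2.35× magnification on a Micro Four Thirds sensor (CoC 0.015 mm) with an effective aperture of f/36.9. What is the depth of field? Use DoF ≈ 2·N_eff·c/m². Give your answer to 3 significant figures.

0.200 mm

At magnification m, DoF ≈ 2·N_eff·c/m² = 2 × 36.9 × 0.015 / 2.35² = 1.107 / 5.523 ≈ 0.2 mm.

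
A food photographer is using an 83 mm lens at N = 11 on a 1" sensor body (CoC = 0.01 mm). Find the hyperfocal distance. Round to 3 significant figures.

62.7 m

Hyperfocal distance H = f²/(N·c) + f = 83²/(11 × 0.01) + 83 = 6889/0.11 + 83 ≈ 62710.3 mm ≈ 62.7 m.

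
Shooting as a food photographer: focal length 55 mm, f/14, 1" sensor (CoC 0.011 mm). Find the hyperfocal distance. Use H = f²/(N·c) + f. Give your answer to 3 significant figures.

19.7 m

Hyperfocal distance H = f²/(N·c) + f = 55²/(14 × 0.011) + 55 = 3025/0.154 + 55 ≈ 19697.9 mm ≈ 19.7 m.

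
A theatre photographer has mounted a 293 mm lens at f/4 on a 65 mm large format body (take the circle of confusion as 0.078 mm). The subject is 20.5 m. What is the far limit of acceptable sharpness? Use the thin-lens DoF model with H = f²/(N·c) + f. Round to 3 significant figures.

Hyperfocal distance H = f²/(N·c) + f = 293²/(4 × 0.078) + 293 = 85849/0.312 + 293 ≈ 275450.1 mm ≈ 275.5 m.
Far limit Df = s·(H − f)/(H − s) = 20500 × (275450.1 − 293) / (275450.1 − 20500) = 20500 × 275157.1 / 254950.1 ≈ 22125 mm ≈ 22.1 m.

22.1 m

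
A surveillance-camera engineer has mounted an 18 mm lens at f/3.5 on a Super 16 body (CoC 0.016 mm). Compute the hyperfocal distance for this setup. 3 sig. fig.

5.80 m

Hyperfocal distance H = f²/(N·c) + f = 18²/(3.5 × 0.016) + 18 = 324/0.056 + 18 ≈ 5803.7 mm ≈ 5.80 m.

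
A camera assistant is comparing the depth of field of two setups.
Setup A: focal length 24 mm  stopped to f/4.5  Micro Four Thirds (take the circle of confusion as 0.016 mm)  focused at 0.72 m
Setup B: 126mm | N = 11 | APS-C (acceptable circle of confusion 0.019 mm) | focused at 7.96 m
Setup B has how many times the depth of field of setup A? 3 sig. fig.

Setup A: H = 24²/(4.5×0.016) + 24 ≈ 8024.0 mm; DoF = Df − Dn = 788.61 − 662.37 ≈ 126.24 mm.
Setup B: H = 126²/(11×0.019) + 126 ≈ 76087.7 mm; DoF = Df − Dn = 8875.3 − 7215.8 ≈ 1659.5 mm.
Ratio = 1659.5 / 126.24 ≈ 13.1.

13.1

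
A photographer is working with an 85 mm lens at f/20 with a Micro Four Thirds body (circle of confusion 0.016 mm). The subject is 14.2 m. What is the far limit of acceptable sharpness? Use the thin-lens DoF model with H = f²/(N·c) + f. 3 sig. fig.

Hyperfocal distance H = f²/(N·c) + f = 85²/(20 × 0.016) + 85 = 7225/0.32 + 85 ≈ 22663.1 mm ≈ 22.66 m.
Far limit Df = s·(H − f)/(H − s) = 14200 × (22663.1 − 85) / (22663.1 − 14200) = 14200 × 22578.1 / 8463.1 ≈ 37883 mm ≈ 37.9 m.

37.9 m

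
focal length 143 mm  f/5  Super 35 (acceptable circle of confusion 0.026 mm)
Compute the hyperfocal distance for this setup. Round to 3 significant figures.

Hyperfocal distance H = f²/(N·c) + f = 143²/(5 × 0.026) + 143 = 20449/0.13 + 143 ≈ 157443.0 mm ≈ 157 m.

157 m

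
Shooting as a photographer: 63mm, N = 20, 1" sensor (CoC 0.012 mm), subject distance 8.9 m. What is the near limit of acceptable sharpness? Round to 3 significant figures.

5.80 m

Hyperfocal distance H = f²/(N·c) + f = 63²/(20 × 0.012) + 63 = 3969/0.24 + 63 ≈ 16600.5 mm ≈ 16.60 m.
Near limit Dn = s·(H − f)/(H + s − 2f) = 8900 × (16600.5 − 63) / (16600.5 + 8900 − 2 × 63) = 8900 × 16537.5 / 25374.5 ≈ 5800.5 mm ≈ 5.80 m.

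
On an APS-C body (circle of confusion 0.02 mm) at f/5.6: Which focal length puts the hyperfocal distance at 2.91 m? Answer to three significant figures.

18.0 mm

From H = f²/(N·c) + f, with f ≪ H: f ≈ √(H·N·c) = √(2910 × 5.6 × 0.02) = √325.92 ≈ 18.05 mm.
Exact: f² + N·c·f − N·c·H = 0 ⇒ f = (−N·c + √((N·c)² + 4·N·c·H))/2 = (−0.112 + √1303.7)/2 ≈ 17.997 mm ≈ 18.0 mm.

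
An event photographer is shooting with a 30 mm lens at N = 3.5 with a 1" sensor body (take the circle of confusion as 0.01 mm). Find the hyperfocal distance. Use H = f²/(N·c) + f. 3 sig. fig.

25.7 m

Hyperfocal distance H = f²/(N·c) + f = 30²/(3.5 × 0.01) + 30 = 900/0.035 + 30 ≈ 25744.3 mm ≈ 25.7 m.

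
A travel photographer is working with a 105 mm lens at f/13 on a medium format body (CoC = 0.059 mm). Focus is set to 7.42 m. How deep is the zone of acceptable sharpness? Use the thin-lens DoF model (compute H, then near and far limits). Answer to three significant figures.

10.2 m

Hyperfocal distance H = f²/(N·c) + f = 105²/(13 × 0.059) + 105 = 11025/0.767 + 105 ≈ 14479.2 mm ≈ 14.48 m.
Near limit Dn = s·(H − f)/(H + s − 2f) = 7420 × (14479.2 − 105) / (14479.2 + 7420 − 2 × 105) = 7420 × 14374.2 / 21689.2 ≈ 4917 mm.
Far limit Df = s·(H − f)/(H − s) = 7420 × (14479.2 − 105) / (14479.2 − 7420) = 7420 × 14374.2 / 7059.2 ≈ 15109 mm.
Depth of field = Df − Dn = 15109 − 4917 ≈ 10192 mm ≈ 10.2 m.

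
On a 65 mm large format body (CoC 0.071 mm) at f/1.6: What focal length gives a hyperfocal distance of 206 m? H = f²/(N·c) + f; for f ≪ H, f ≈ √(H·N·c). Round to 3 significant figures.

153 mm

From H = f²/(N·c) + f, with f ≪ H: f ≈ √(H·N·c) = √(206000 × 1.6 × 0.071) = √23402 ≈ 153.0 mm.
The +f correction barely moves this — solving exactly, f² + N·c·f − N·c·H = 0 ⇒ f = (−N·c + √((N·c)² + 4·N·c·H))/2 = (−0.1136 + √93606)/2 ≈ 152.92 mm, so f ≈ 153 mm.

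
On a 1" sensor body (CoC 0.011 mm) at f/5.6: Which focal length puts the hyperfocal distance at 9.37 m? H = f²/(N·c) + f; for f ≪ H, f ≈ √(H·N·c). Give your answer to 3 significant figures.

From H = f²/(N·c) + f, with f ≪ H: f ≈ √(H·N·c) = √(9370 × 5.6 × 0.011) = √577.19 ≈ 24.02 mm.
The +f correction barely moves this — solving exactly, f² + N·c·f − N·c·H = 0 ⇒ f = (−N·c + √((N·c)² + 4·N·c·H))/2 = (−0.0616 + √2308.8)/2 ≈ 23.994 mm, so f ≈ 24.0 mm.

24.0 mm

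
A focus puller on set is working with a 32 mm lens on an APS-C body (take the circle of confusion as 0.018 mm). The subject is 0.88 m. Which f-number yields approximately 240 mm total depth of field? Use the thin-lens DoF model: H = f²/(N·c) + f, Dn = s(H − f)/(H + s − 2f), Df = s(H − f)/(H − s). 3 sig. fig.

Write h = H − f = f²/(N·c). The thin-lens limits are Dn = s·h/(h + (s−f)) and Df = s·h/(h − (s−f)), so DoF = Df − Dn = 2·s·(s−f)·h / (h² − (s−f)²).
That is a quadratic in h: DoF·h² − 2·s·(s−f)·h − DoF·(s−f)² = 0 ⇒ h = (s−f)·(s + √(s² + DoF²)) / DoF = 848 × (880 + √(880² + 240²)) / 240 = 848 × (880 + 912.140) / 240 ≈ 6332.2 mm.
Then N = f²/(c·h) = 32² / (0.018 × 6332.2) = 1024 / 113.98 ≈ 8.98.

f/8.98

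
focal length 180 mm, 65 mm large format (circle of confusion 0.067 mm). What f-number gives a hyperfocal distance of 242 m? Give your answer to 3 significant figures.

Rearrange H = f²/(N·c) + f for N: N = f² / ((H − f)·c).
N = 180² / ((242000 − 180) × 0.067) = 32400 / 16202 ≈ 2.00.

f/2.00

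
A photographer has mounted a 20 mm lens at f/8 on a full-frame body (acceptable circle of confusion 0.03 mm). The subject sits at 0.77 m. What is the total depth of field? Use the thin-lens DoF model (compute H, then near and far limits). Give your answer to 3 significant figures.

Hyperfocal distance H = f²/(N·c) + f = 20²/(8 × 0.03) + 20 = 400/0.24 + 20 ≈ 1686.7 mm ≈ 1.687 m.
Near limit Dn = s·(H − f)/(H + s − 2f) = 770 × (1686.7 − 20) / (1686.7 + 770 − 2 × 20) = 770 × 1666.7 / 2416.7 ≈ 531.03 mm.
Far limit Df = s·(H − f)/(H − s) = 770 × (1686.7 − 20) / (1686.7 − 770) = 770 × 1666.7 / 916.7 ≈ 1400.00 mm.
Depth of field = Df − Dn = 1400.00 − 531.03 ≈ 868.97 mm ≈ 0.869 m.

0.869 m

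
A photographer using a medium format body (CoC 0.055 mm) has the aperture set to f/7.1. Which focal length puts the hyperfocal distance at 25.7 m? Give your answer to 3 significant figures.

From H = f²/(N·c) + f, with f ≪ H: f ≈ √(H·N·c) = √(25700 × 7.1 × 0.055) = √10036 ≈ 100.2 mm.
The +f correction barely moves this — solving exactly, f² + N·c·f − N·c·H = 0 ⇒ f = (−N·c + √((N·c)² + 4·N·c·H))/2 = (−0.3905 + √40144)/2 ≈ 99.984 mm, so f ≈ 100 mm.

100 mm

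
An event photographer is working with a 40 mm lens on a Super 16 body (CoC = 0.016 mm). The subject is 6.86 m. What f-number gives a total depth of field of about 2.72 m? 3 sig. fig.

f/2.80

Write h = H − f = f²/(N·c). The thin-lens limits are Dn = s·h/(h + (s−f)) and Df = s·h/(h − (s−f)), so DoF = Df − Dn = 2·s·(s−f)·h / (h² − (s−f)²).
That is a quadratic in h: DoF·h² − 2·s·(s−f)·h − DoF·(s−f)² = 0 ⇒ h = (s−f)·(s + √(s² + DoF²)) / DoF = 6820 × (6860 + √(6860² + 2720²)) / 2720 = 6820 × (6860 + 7379.57) / 2720 ≈ 35704 mm.
Then N = f²/(c·h) = 40² / (0.016 × 35704) = 1600 / 571.26 ≈ 2.80.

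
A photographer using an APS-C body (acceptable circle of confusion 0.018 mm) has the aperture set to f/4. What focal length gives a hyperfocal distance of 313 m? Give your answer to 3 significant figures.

150 mm

From H = f²/(N·c) + f, with f ≪ H: f ≈ √(H·N·c) = √(313000 × 4 × 0.018) = √22536 ≈ 150.1 mm.
The +f correction barely moves this — solving exactly, f² + N·c·f − N·c·H = 0 ⇒ f = (−N·c + √((N·c)² + 4·N·c·H))/2 = (−0.072 + √90144)/2 ≈ 150.08 mm, so f ≈ 150 mm.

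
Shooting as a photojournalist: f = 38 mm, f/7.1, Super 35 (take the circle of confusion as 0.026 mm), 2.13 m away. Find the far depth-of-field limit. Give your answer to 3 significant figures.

Hyperfocal distance H = f²/(N·c) + f = 38²/(7.1 × 0.026) + 38 = 1444/0.1846 + 38 ≈ 7860.3 mm ≈ 7.860 m.
Far limit Df = s·(H − f)/(H − s) = 2130 × (7860.3 − 38) / (7860.3 − 2130) = 2130 × 7822.3 / 5730.3 ≈ 2907.6 mm ≈ 2.91 m.

2.91 m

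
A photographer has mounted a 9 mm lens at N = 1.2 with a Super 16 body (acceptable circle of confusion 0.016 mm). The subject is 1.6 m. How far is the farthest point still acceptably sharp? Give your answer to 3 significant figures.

2.57 m

Hyperfocal distance H = f²/(N·c) + f = 9²/(1.2 × 0.016) + 9 = 81/0.0192 + 9 ≈ 4227.8 mm ≈ 4.228 m.
Far limit Df = s·(H − f)/(H − s) = 1600 × (4227.8 − 9) / (4227.8 − 1600) = 1600 × 4218.8 / 2627.8 ≈ 2568.7 mm ≈ 2.57 m.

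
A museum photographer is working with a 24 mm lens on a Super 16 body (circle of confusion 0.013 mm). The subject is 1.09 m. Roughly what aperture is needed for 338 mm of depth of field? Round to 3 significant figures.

Write h = H − f = f²/(N·c). The thin-lens limits are Dn = s·h/(h + (s−f)) and Df = s·h/(h − (s−f)), so DoF = Df − Dn = 2·s·(s−f)·h / (h² − (s−f)²).
That is a quadratic in h: DoF·h² − 2·s·(s−f)·h − DoF·(s−f)² = 0 ⇒ h = (s−f)·(s + √(s² + DoF²)) / DoF = 1066 × (1090 + √(1090² + 338²)) / 338 = 1066 × (1090 + 1141.20) / 338 ≈ 7036.9 mm.
Then N = f²/(c·h) = 24² / (0.013 × 7036.9) = 576 / 91.479 ≈ 6.30.

f/6.30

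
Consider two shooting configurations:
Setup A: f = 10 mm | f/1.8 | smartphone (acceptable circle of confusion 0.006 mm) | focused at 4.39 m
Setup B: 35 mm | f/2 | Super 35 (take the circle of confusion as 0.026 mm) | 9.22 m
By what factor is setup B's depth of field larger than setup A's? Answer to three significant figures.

1.58

Setup A: H = 10²/(1.8×0.006) + 10 ≈ 9269.3 mm; DoF = Df − Dn = 8330.8 − 2980.2 ≈ 5350.6 mm.
Setup B: H = 35²/(2×0.026) + 35 ≈ 23592.7 mm; DoF = Df − Dn = 15112.1 − 6633.6 ≈ 8478.5 mm.
Ratio = 8478.5 / 5350.6 ≈ 1.58.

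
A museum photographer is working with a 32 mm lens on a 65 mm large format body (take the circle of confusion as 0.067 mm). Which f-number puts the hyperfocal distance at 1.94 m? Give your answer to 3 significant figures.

f/8.01

Rearrange H = f²/(N·c) + f for N: N = f² / ((H − f)·c).
N = 32² / ((1940 − 32) × 0.067) = 1024 / 127.8 ≈ 8.01.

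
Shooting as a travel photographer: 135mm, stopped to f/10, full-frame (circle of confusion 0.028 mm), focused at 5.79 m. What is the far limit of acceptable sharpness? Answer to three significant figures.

6.34 m

Hyperfocal distance H = f²/(N·c) + f = 135²/(10 × 0.028) + 135 = 18225/0.28 + 135 ≈ 65224.3 mm ≈ 65.22 m.
Far limit Df = s·(H − f)/(H − s) = 5790 × (65224.3 − 135) / (65224.3 − 5790) = 5790 × 65089.3 / 59434.3 ≈ 6340.9 mm ≈ 6.34 m.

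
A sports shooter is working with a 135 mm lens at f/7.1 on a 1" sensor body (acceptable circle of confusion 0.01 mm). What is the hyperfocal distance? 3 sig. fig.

257 m

Hyperfocal distance H = f²/(N·c) + f = 135²/(7.1 × 0.01) + 135 = 18225/0.071 + 135 ≈ 256825.1 mm ≈ 257 m.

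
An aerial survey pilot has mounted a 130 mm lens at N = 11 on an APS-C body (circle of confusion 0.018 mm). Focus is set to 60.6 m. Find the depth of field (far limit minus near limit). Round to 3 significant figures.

Hyperfocal distance H = f²/(N·c) + f = 130²/(11 × 0.018) + 130 = 16900/0.198 + 130 ≈ 85483.5 mm ≈ 85.48 m.
Near limit Dn = s·(H − f)/(H + s − 2f) = 60600 × (85483.5 − 130) / (85483.5 + 60600 − 2 × 130) = 60600 × 85353.5 / 145823.5 ≈ 35470 mm.
Far limit Df = s·(H − f)/(H − s) = 60600 × (85483.5 − 130) / (85483.5 − 60600) = 60600 × 85353.5 / 24883.5 ≈ 207865 mm.
Depth of field = Df − Dn = 207865 − 35470 ≈ 172395 mm ≈ 172 m.

172 m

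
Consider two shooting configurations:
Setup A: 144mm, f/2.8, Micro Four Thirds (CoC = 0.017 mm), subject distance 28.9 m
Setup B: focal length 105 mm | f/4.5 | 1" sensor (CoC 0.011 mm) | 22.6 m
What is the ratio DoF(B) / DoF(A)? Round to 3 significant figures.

1.20

Setup A: H = 144²/(2.8×0.017) + 144 ≈ 435774.3 mm; DoF = Df − Dn = 30942.5 − 27110.4 ≈ 3832.1 mm.
Setup B: H = 105²/(4.5×0.011) + 105 ≈ 222832.3 mm; DoF = Df − Dn = 25139.0 − 20526.8 ≈ 4612.2 mm.
Ratio = 4612.2 / 3832.1 ≈ 1.20.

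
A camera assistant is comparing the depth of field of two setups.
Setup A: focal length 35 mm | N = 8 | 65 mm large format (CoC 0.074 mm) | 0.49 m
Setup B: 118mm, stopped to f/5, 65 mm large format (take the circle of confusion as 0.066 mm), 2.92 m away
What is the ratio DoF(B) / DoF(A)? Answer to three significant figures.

Setup A: H = 35²/(8×0.074) + 35 ≈ 2104.3 mm; DoF = Df − Dn = 628.11 − 401.68 ≈ 226.43 mm.
Setup B: H = 118²/(5×0.066) + 118 ≈ 42311.9 mm; DoF = Df − Dn = 3127.70 − 2738.16 ≈ 389.54 mm.
Ratio = 389.54 / 226.43 ≈ 1.72.

1.72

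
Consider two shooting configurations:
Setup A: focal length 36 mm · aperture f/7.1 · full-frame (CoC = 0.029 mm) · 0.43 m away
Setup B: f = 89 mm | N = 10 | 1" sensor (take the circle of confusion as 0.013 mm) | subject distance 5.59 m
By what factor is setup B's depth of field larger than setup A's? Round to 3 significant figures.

18.8

Setup A: H = 36²/(7.1×0.029) + 36 ≈ 6330.3 mm; DoF = Df − Dn = 458.714 − 404.669 ≈ 54.045 mm.
Setup B: H = 89²/(10×0.013) + 89 ≈ 61019.8 mm; DoF = Df − Dn = 6144.8 − 5127.1 ≈ 1017.7 mm.
Ratio = 1017.7 / 54.045 ≈ 18.8.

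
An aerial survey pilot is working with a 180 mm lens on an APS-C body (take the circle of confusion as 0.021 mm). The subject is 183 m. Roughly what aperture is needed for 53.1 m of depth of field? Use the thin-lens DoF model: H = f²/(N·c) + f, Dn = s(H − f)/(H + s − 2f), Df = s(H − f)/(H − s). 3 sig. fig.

Write h = H − f = f²/(N·c). The thin-lens limits are Dn = s·h/(h + (s−f)) and Df = s·h/(h − (s−f)), so DoF = Df − Dn = 2·s·(s−f)·h / (h² − (s−f)²).
That is a quadratic in h: DoF·h² − 2·s·(s−f)·h − DoF·(s−f)² = 0 ⇒ h = (s−f)·(s + √(s² + DoF²)) / DoF = 182820 × (183000 + √(183000² + 53100²)) / 53100 = 182820 × (183000 + 190548) / 53100 ≈ 1286103 mm.
Then N = f²/(c·h) = 180² / (0.021 × 1286103) = 32400 / 27008 ≈ 1.20.

f/1.20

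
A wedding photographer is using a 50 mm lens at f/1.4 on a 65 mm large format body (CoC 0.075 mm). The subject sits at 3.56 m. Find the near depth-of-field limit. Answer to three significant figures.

3.10 m

Hyperfocal distance H = f²/(N·c) + f = 50²/(1.4 × 0.075) + 50 = 2500/0.105 + 50 ≈ 23859.5 mm ≈ 23.86 m.
Near limit Dn = s·(H − f)/(H + s − 2f) = 3560 × (23859.5 − 50) / (23859.5 + 3560 − 2 × 50) = 3560 × 23809.5 / 27319.5 ≈ 3102.6 mm ≈ 3.10 m.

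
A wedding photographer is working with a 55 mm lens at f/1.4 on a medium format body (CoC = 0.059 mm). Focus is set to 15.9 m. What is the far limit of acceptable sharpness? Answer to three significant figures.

Hyperfocal distance H = f²/(N·c) + f = 55²/(1.4 × 0.059) + 55 = 3025/0.0826 + 55 ≈ 36677.3 mm ≈ 36.68 m.
Far limit Df = s·(H − f)/(H − s) = 15900 × (36677.3 − 55) / (36677.3 − 15900) = 15900 × 36622.3 / 20777.3 ≈ 28026 mm ≈ 28.0 m.

28.0 m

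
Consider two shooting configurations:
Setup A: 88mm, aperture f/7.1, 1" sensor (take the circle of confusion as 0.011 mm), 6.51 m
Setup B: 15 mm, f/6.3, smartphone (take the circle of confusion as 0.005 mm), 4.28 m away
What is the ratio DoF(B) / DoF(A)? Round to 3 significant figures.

Setup A: H = 88²/(7.1×0.011) + 88 ≈ 99242.9 mm; DoF = Df − Dn = 6960.83 − 6114.01 ≈ 846.82 mm.
Setup B: H = 15²/(6.3×0.005) + 15 ≈ 7157.9 mm; DoF = Df − Dn = 10623.0 − 2679.9 ≈ 7943.1 mm.
Ratio = 7943.1 / 846.82 ≈ 9.38.

9.38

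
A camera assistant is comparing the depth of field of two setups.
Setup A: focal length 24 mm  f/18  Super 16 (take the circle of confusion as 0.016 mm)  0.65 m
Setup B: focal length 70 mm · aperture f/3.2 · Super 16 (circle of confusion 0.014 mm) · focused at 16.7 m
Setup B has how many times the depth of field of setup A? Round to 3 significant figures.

Setup A: H = 24²/(18×0.016) + 24 ≈ 2024.0 mm; DoF = Df − Dn = 946.14 − 495.05 ≈ 451.09 mm.
Setup B: H = 70²/(3.2×0.014) + 70 ≈ 109445.0 mm; DoF = Df − Dn = 19694.5 − 14496.0 ≈ 5198.5 mm.
Ratio = 5198.5 / 451.09 ≈ 11.5.

11.5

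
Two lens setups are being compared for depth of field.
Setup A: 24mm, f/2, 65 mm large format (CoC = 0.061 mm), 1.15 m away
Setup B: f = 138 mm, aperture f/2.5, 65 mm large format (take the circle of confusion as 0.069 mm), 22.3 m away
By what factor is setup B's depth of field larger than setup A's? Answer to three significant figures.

Setup A: H = 24²/(2×0.061) + 24 ≈ 4745.3 mm; DoF = Df − Dn = 1510.16 − 928.55 ≈ 581.61 mm.
Setup B: H = 138²/(2.5×0.069) + 138 ≈ 110538.0 mm; DoF = Df − Dn = 27900.9 − 18571.8 ≈ 9329.1 mm.
Ratio = 9329.1 / 581.61 ≈ 16.0.

16.0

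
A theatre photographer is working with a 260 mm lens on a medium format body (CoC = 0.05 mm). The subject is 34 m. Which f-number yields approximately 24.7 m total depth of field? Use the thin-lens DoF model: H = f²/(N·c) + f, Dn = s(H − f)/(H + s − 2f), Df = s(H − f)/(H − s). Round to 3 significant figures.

Write h = H − f = f²/(N·c). The thin-lens limits are Dn = s·h/(h + (s−f)) and Df = s·h/(h − (s−f)), so DoF = Df − Dn = 2·s·(s−f)·h / (h² − (s−f)²).
That is a quadratic in h: DoF·h² − 2·s·(s−f)·h − DoF·(s−f)² = 0 ⇒ h = (s−f)·(s + √(s² + DoF²)) / DoF = 33740 × (34000 + √(34000² + 24700²)) / 24700 = 33740 × (34000 + 42024.9) / 24700 ≈ 103849 mm.
Then N = f²/(c·h) = 260² / (0.05 × 103849) = 67600 / 5192.5 ≈ 13.

f/13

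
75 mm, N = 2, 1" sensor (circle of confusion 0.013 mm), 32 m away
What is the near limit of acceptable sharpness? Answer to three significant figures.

27.9 m

Hyperfocal distance H = f²/(N·c) + f = 75²/(2 × 0.013) + 75 = 5625/0.026 + 75 ≈ 216421.2 mm ≈ 216.4 m.
Near limit Dn = s·(H − f)/(H + s − 2f) = 32000 × (216421.2 − 75) / (216421.2 + 32000 − 2 × 75) = 32000 × 216346.2 / 248271.2 ≈ 27885 mm ≈ 27.9 m.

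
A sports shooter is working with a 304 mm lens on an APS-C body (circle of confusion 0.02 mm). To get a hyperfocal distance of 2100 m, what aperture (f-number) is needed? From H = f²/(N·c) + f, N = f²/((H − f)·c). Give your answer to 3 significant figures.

Rearrange H = f²/(N·c) + f for N: N = f² / ((H − f)·c).
N = 304² / ((2100000 − 304) × 0.02) = 92416 / 41994 ≈ 2.20.

f/2.20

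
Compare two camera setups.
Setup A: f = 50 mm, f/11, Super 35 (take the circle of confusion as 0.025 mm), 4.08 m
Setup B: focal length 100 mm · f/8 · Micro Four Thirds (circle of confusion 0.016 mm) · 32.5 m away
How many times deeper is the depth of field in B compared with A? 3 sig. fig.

Setup A: H = 50²/(11×0.025) + 50 ≈ 9140.9 mm; DoF = Df − Dn = 7328.9 − 2826.9 ≈ 4502.0 mm.
Setup B: H = 100²/(8×0.016) + 100 ≈ 78225.0 mm; DoF = Df − Dn = 55529 − 22973 ≈ 32556 mm.
Ratio = 32556 / 4502.0 ≈ 7.23.

7.23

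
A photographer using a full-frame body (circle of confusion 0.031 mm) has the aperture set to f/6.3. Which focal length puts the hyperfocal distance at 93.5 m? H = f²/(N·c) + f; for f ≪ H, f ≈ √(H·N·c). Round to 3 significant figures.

135 mm

From H = f²/(N·c) + f, with f ≪ H: f ≈ √(H·N·c) = √(93500 × 6.3 × 0.031) = √18261 ≈ 135.1 mm.
The +f correction barely moves this — solving exactly, f² + N·c·f − N·c·H = 0 ⇒ f = (−N·c + √((N·c)² + 4·N·c·H))/2 = (−0.1953 + √73042)/2 ≈ 135.03 mm, so f ≈ 135 mm.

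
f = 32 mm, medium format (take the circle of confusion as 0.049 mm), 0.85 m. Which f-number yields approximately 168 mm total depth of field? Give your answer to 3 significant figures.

Write h = H − f = f²/(N·c). The thin-lens limits are Dn = s·h/(h + (s−f)) and Df = s·h/(h − (s−f)), so DoF = Df − Dn = 2·s·(s−f)·h / (h² − (s−f)²).
That is a quadratic in h: DoF·h² − 2·s·(s−f)·h − DoF·(s−f)² = 0 ⇒ h = (s−f)·(s + √(s² + DoF²)) / DoF = 818 × (850 + √(850² + 168²)) / 168 = 818 × (850 + 866.443) / 168 ≈ 8357.4 mm.
Then N = f²/(c·h) = 32² / (0.049 × 8357.4) = 1024 / 409.51 ≈ 2.50.

f/2.50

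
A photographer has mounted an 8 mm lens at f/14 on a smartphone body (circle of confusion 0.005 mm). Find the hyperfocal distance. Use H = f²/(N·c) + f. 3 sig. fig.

0.922 m

Hyperfocal distance H = f²/(N·c) + f = 8²/(14 × 0.005) + 8 = 64/0.07 + 8 ≈ 922.3 mm ≈ 0.922 m.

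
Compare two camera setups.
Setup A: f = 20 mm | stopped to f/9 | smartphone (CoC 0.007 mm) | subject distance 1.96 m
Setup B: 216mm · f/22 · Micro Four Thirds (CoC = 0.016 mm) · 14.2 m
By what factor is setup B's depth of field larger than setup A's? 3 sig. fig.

Setup A: H = 20²/(9×0.007) + 20 ≈ 6369.2 mm; DoF = Df − Dn = 2822.4 − 1501.3 ≈ 1321.1 mm.
Setup B: H = 216²/(22×0.016) + 216 ≈ 132761.5 mm; DoF = Df − Dn = 15874.9 − 12844.8 ≈ 3030.1 mm.
Ratio = 3030.1 / 1321.1 ≈ 2.29.

2.29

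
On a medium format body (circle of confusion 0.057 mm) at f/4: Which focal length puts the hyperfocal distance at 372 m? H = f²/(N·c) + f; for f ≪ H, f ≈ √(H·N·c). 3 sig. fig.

From H = f²/(N·c) + f, with f ≪ H: f ≈ √(H·N·c) = √(372000 × 4 × 0.057) = √84816 ≈ 291.2 mm.
The +f correction barely moves this — solving exactly, f² + N·c·f − N·c·H = 0 ⇒ f = (−N·c + √((N·c)² + 4·N·c·H))/2 = (−0.228 + √339264)/2 ≈ 291.12 mm, so f ≈ 291 mm.

291 mm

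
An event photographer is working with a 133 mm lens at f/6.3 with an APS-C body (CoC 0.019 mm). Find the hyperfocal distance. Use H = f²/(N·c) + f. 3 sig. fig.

Hyperfocal distance H = f²/(N·c) + f = 133²/(6.3 × 0.019) + 133 = 17689/0.1197 + 133 ≈ 147910.8 mm ≈ 148 m.

148 m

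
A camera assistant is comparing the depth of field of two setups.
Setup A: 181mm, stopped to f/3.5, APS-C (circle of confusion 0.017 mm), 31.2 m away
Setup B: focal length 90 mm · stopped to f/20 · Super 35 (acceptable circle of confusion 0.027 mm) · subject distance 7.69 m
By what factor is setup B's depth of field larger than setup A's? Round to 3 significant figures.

2.97

Setup A: H = 181²/(3.5×0.017) + 181 ≈ 550786.0 mm; DoF = Df − Dn = 33062.6 − 29536.1 ≈ 3526.5 mm.
Setup B: H = 90²/(20×0.027) + 90 ≈ 15090.0 mm; DoF = Df − Dn = 15588 − 5104 ≈ 10484 mm.
Ratio = 10484 / 3526.5 ≈ 2.97.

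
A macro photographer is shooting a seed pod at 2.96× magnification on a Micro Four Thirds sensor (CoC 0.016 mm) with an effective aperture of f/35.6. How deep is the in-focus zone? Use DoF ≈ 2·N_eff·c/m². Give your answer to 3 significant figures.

0.130 mm

At magnification m, DoF ≈ 2·N_eff·c/m² = 2 × 35.6 × 0.016 / 2.96² = 1.139 / 8.762 ≈ 0.13 mm.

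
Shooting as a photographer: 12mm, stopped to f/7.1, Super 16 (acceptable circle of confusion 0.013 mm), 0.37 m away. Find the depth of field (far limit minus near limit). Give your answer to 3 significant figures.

179 mm

Hyperfocal distance H = f²/(N·c) + f = 12²/(7.1 × 0.013) + 12 = 144/0.0923 + 12 ≈ 1572.1 mm ≈ 1.572 m.
Near limit Dn = s·(H − f)/(H + s − 2f) = 370 × (1572.1 − 12) / (1572.1 + 370 − 2 × 12) = 370 × 1560.1 / 1918.1 ≈ 300.94 mm.
Far limit Df = s·(H − f)/(H − s) = 370 × (1572.1 − 12) / (1572.1 − 370) = 370 × 1560.1 / 1202.1 ≈ 480.19 mm.
Depth of field = Df − Dn = 480.19 − 300.94 ≈ 179.25 mm.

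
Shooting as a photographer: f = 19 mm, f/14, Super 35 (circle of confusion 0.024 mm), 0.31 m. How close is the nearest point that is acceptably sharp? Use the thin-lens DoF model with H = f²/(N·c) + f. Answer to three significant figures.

244 mm

Hyperfocal distance H = f²/(N·c) + f = 19²/(14 × 0.024) + 19 = 361/0.336 + 19 ≈ 1093.4 mm ≈ 1.093 m.
Near limit Dn = s·(H − f)/(H + s − 2f) = 310 × (1093.4 − 19) / (1093.4 + 310 − 2 × 19) = 310 × 1074.4 / 1365.4 ≈ 243.93 mm.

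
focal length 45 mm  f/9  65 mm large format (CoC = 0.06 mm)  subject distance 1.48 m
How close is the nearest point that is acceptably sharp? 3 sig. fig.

1.07 m

Hyperfocal distance H = f²/(N·c) + f = 45²/(9 × 0.06) + 45 = 2025/0.54 + 45 ≈ 3795.0 mm ≈ 3.795 m.
Near limit Dn = s·(H − f)/(H + s − 2f) = 1480 × (3795.0 − 45) / (3795.0 + 1480 − 2 × 45) = 1480 × 3750.0 / 5185.0 ≈ 1070.4 mm ≈ 1.07 m.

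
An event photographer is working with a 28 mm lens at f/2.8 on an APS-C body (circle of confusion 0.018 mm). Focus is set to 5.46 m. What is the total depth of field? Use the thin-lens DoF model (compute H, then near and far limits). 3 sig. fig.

4.34 m

Hyperfocal distance H = f²/(N·c) + f = 28²/(2.8 × 0.018) + 28 = 784/0.0504 + 28 ≈ 15583.6 mm ≈ 15.58 m.
Near limit Dn = s·(H − f)/(H + s − 2f) = 5460 × (15583.6 − 28) / (15583.6 + 5460 − 2 × 28) = 5460 × 15555.6 / 20987.6 ≈ 4046.8 mm.
Far limit Df = s·(H − f)/(H − s) = 5460 × (15583.6 − 28) / (15583.6 − 5460) = 5460 × 15555.6 / 10123.6 ≈ 8389.7 mm.
Depth of field = Df − Dn = 8389.7 − 4046.8 ≈ 4342.9 mm ≈ 4.34 m.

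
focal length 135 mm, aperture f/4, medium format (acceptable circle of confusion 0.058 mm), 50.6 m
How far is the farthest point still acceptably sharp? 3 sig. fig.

Hyperfocal distance H = f²/(N·c) + f = 135²/(4 × 0.058) + 135 = 18225/0.232 + 135 ≈ 78691.0 mm ≈ 78.69 m.
Far limit Df = s·(H − f)/(H − s) = 50600 × (78691.0 − 135) / (78691.0 − 50600) = 50600 × 78556.0 / 28091.0 ≈ 141502 mm ≈ 142 m.

142 m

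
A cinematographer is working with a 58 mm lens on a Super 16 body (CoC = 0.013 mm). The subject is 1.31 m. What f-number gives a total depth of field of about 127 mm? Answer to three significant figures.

Write h = H − f = f²/(N·c). The thin-lens limits are Dn = s·h/(h + (s−f)) and Df = s·h/(h − (s−f)), so DoF = Df − Dn = 2·s·(s−f)·h / (h² − (s−f)²).
That is a quadratic in h: DoF·h² − 2·s·(s−f)·h − DoF·(s−f)² = 0 ⇒ h = (s−f)·(s + √(s² + DoF²)) / DoF = 1252 × (1310 + √(1310² + 127²)) / 127 = 1252 × (1310 + 1316.14) / 127 ≈ 25889 mm.
Then N = f²/(c·h) = 58² / (0.013 × 25889) = 3364 / 336.56 ≈ 10.

f/10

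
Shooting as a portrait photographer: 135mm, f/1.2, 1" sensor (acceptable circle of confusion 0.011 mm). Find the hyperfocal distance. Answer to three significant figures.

Hyperfocal distance H = f²/(N·c) + f = 135²/(1.2 × 0.011) + 135 = 18225/0.0132 + 135 ≈ 1380816.8 mm ≈ 1380 m.

1380 m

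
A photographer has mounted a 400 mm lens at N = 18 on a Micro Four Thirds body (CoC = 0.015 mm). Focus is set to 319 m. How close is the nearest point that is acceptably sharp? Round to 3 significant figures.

207 m

Hyperfocal distance H = f²/(N·c) + f = 400²/(18 × 0.015) + 400 = 160000/0.27 + 400 ≈ 592992.6 mm ≈ 593.0 m.
Near limit Dn = s·(H − f)/(H + s − 2f) = 319000 × (592992.6 − 400) / (592992.6 + 319000 − 2 × 400) = 319000 × 592592.6 / 911192.6 ≈ 207461 mm ≈ 207 m.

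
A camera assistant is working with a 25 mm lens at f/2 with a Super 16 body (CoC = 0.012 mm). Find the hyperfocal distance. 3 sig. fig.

26.1 m

Hyperfocal distance H = f²/(N·c) + f = 25²/(2 × 0.012) + 25 = 625/0.024 + 25 ≈ 26066.7 mm ≈ 26.1 m.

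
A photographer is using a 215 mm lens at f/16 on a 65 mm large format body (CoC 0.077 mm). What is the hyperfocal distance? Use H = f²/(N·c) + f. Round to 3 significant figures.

Hyperfocal distance H = f²/(N·c) + f = 215²/(16 × 0.077) + 215 = 46225/1.232 + 215 ≈ 37735.3 mm ≈ 37.7 m.

37.7 m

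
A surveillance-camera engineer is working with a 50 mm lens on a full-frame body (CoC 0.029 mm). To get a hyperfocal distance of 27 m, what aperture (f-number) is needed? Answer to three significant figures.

Rearrange H = f²/(N·c) + f for N: N = f² / ((H − f)·c).
N = 50² / ((27000 − 50) × 0.029) = 2500 / 781.6 ≈ 3.20.

f/3.20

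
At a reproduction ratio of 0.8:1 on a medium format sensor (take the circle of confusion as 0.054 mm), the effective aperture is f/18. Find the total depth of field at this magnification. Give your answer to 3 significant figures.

At magnification m, DoF ≈ 2·N_eff·c/m² = 2 × 18 × 0.054 / 0.8² = 1.944 / 0.64 ≈ 3.04 mm.

3.04 mm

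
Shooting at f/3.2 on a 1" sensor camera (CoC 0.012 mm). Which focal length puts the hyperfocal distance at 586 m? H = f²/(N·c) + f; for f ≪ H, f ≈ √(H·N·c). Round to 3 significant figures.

From H = f²/(N·c) + f, with f ≪ H: f ≈ √(H·N·c) = √(586000 × 3.2 × 0.012) = √22502 ≈ 150.0 mm.
The +f correction barely moves this — solving exactly, f² + N·c·f − N·c·H = 0 ⇒ f = (−N·c + √((N·c)² + 4·N·c·H))/2 = (−0.0384 + √90010)/2 ≈ 149.99 mm, so f ≈ 150 mm.

150 mm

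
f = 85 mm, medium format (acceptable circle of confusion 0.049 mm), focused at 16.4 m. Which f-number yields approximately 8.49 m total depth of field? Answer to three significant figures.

f/2.20

Write h = H − f = f²/(N·c). The thin-lens limits are Dn = s·h/(h + (s−f)) and Df = s·h/(h − (s−f)), so DoF = Df − Dn = 2·s·(s−f)·h / (h² − (s−f)²).
That is a quadratic in h: DoF·h² − 2·s·(s−f)·h − DoF·(s−f)² = 0 ⇒ h = (s−f)·(s + √(s² + DoF²)) / DoF = 16315 × (16400 + √(16400² + 8490²)) / 8490 = 16315 × (16400 + 18467.3) / 8490 ≈ 67003 mm.
Then N = f²/(c·h) = 85² / (0.049 × 67003) = 7225 / 3283.2 ≈ 2.20.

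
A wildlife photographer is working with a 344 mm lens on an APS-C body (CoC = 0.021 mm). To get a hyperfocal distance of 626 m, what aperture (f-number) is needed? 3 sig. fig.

Rearrange H = f²/(N·c) + f for N: N = f² / ((H − f)·c).
N = 344² / ((626000 − 344) × 0.021) = 118336 / 13139 ≈ 9.01.

f/9.01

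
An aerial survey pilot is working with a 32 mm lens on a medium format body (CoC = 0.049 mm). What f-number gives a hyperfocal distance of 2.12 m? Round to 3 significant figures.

f/10

Rearrange H = f²/(N·c) + f for N: N = f² / ((H − f)·c).
N = 32² / ((2120 − 32) × 0.049) = 1024 / 102.3 ≈ 10.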